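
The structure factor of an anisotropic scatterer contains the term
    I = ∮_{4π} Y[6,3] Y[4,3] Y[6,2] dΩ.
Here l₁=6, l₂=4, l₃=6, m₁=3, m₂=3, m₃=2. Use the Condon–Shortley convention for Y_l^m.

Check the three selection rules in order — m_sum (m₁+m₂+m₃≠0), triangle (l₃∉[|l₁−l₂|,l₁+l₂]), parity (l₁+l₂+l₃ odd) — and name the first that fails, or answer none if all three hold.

m₁+m₂+m₃ = 3 + 3 + 2 = 8  ✗
triangle: |6−4|=2 ≤ l₃=6 ≤ 6+4=10
parity: l₁+l₂+l₃ = 16 is even

m_sum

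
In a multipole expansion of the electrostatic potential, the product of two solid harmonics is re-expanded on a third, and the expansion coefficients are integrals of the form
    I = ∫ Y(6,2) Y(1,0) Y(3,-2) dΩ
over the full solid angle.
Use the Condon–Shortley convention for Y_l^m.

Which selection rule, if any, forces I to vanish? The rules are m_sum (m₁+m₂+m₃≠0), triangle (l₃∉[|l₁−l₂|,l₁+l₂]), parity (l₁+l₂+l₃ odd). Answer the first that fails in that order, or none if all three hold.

triangle

m₁+m₂+m₃ = 2 + 0 − 2 = 0  ✓
triangle: |6−1|=5 ≤ l₃=3 ≤ 6+1=7  ✗
parity: l₁+l₂+l₃ = 10 is even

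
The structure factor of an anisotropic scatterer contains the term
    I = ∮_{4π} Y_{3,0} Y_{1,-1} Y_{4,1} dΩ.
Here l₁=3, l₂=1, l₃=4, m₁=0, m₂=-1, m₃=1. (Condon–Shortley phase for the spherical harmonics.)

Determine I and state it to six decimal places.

Rules hold: Σm=0, L=8 even, 2≤4≤4.
N = 7·3·9 = 189
Δ = 0!·6!·2!/9! = 1/252
Racah Σ t=0..0: t=0:+1/36 = 1/36
⇒ 3j(3 1 4; 0 0 0)² = 4/63, sgn +1
Racah Σ t=0..0: t=0:+1/72 = 1/72
⇒ 3j(3 1 4; 0 -1 1)² = 5/126, sgn -1
4πI² = N·(3j₀)²·(3jₘ)² = 10/21
I = -1·√(0.47619/4π) = -0.19466390

-0.194664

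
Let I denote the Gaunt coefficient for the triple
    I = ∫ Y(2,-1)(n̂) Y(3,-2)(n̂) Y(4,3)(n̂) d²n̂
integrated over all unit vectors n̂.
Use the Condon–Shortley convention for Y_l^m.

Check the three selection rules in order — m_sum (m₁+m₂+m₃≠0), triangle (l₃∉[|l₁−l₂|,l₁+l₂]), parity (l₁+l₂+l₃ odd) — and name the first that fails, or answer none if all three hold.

azimuthal sum: -1 − 2 + 3 = 0  ✓
1 ≤ 4 ≤ 5 (triangle on l)  ✓
L = 2 + 3 + 4 = 9 (odd)  ✗

parity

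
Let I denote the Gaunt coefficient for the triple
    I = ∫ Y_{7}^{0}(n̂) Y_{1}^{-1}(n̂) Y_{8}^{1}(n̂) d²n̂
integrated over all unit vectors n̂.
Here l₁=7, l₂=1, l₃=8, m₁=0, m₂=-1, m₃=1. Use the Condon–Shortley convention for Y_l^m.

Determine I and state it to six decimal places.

Rules hold: Σm=0, L=16 even, 6≤8≤8.
N = 15·3·17 = 765
Δ = 0!·14!·2!/17! = 1/2040
Racah Σ t=0..0: t=0:+1/25401600 = 1/25401600
⇒ 3j(7 1 8; 0 0 0)² = 8/255, sgn +1
Racah Σ t=0..0: t=0:+1/50803200 = 1/50803200
⇒ 3j(7 1 8; 0 -1 1)² = 3/170, sgn -1
4πI² = N·(3j₀)²·(3jₘ)² = 36/85
I = -1·√(0.423529/4π) = -0.18358486

-0.183585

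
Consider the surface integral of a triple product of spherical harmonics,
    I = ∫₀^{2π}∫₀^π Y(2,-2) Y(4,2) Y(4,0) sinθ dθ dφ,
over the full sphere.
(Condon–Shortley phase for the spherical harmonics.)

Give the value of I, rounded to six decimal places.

-0.190365

m-sum 0 ✓  L=10 even ✓  2≤4≤6 ✓
Π(2lᵢ+1) = 5×9×9 = 405
triangle coeff Δ(2,4,4) = 1/13860
Σ_t [0,2]: t=0:+1/192 t=1:−1/36 t=2:+1/192 = -5/288
(3j)²=20/693 [(2 4 4; 0 0 0)], sign=-1
Σ_t [2,2]: t=2:+1/192 = 1/192
(3j)²=3/77 [(2 4 4; -2 2 0)], sign=+1
⇒ 4πI² = 2700/5929
I = (-1)√(2700/5929/(4π)) = -0.19036462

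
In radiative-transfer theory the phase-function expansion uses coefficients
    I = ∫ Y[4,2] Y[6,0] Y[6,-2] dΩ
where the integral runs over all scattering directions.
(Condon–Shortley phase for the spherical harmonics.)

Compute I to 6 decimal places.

-0.107540

Rules hold: Σm=0, L=16 even, 2≤6≤10.
N = 9·13·13 = 1521
Δ = 4!·4!·8!/17! = 1/15315300
Racah Σ t=0..4: t=0:+1/829440 t=1:−1/25920 t=2:+1/9216 t=3:−1/25920 t=4:+1/829440 = 7/207360
⇒ 3j(4 6 6; 0 0 0)² = 28/2431, sgn +1
Racah Σ t=0..2: t=0:+1/138240 t=1:−1/25920 t=2:+1/55296 = -11/829440
⇒ 3j(4 6 6; 2 0 -2)² = 11/1326, sgn -1
4πI² = N·(3j₀)²·(3jₘ)² = 42/289
I = -1·√(0.145329/4π) = -0.10754019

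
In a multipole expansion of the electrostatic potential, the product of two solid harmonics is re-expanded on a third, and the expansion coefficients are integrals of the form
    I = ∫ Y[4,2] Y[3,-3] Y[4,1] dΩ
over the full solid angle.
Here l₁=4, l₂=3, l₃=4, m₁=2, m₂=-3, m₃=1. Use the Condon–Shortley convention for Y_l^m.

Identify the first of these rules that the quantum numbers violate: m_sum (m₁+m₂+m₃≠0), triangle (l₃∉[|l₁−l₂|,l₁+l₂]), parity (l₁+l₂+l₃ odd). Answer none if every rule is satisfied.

parity

azimuthal sum: 2 − 3 + 1 = 0  ✓
1 ≤ 4 ≤ 7 (triangle on l)  ✓
L = 4 + 3 + 4 = 11 (odd)  ✗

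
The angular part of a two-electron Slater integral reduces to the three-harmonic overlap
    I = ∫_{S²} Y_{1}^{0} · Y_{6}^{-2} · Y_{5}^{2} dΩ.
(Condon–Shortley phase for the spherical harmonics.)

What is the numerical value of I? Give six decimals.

0.231133

Checks pass: Σm=0; 12 even; l₃=5∈[5,7].
(2·1+1)(2·6+1)(2·5+1) = 429
Δ: 2! 0! 10! / 13! → 1/858
sum: t=1:−1/14400 = -1/14400
3j²(1 6 5; 0 0 0) = Δ·Π!·Σ² = 6/143  (sign +1)
sum: t=1:−1/30240 = -1/30240
3j²(1 6 5; 0 -2 2) = Δ·Π!·Σ² = 16/429  (sign +1)
combine: 4πI² = 429·6/143·16/429 = 96/143
take √, sign +1: I = 0.23113338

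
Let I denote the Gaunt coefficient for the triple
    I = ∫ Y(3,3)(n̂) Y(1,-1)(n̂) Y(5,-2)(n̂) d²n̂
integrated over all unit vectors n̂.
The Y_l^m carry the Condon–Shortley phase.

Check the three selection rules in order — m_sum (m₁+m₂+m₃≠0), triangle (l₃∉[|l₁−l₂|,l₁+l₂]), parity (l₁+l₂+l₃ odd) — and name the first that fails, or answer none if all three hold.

azimuthal sum: 3 − 1 − 2 = 0  ✓
2 ≤ 5 ≤ 4 (triangle on l)  ✗
L = 3 + 1 + 5 = 9 (odd)

triangle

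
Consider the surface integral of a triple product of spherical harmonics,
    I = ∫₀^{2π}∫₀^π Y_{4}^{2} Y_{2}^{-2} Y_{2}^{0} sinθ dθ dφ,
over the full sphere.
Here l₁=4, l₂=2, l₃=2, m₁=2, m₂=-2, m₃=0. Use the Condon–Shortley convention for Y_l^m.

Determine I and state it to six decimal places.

Checks pass: Σm=0; 8 even; l₃=2∈[2,6].
(2·4+1)(2·2+1)(2·2+1) = 225
Δ: 4! 4! 0! / 9! → 1/630
sum: t=2:+1/16 = 1/16
3j²(4 2 2; 0 0 0) = Δ·Π!·Σ² = 2/35  (sign +1)
sum: t=0:+1/96 = 1/96
3j²(4 2 2; 2 -2 0) = Δ·Π!·Σ² = 1/42  (sign +1)
combine: 4πI² = 225·2/35·1/42 = 15/49
take √, sign +1: I = 0.15607835

0.156078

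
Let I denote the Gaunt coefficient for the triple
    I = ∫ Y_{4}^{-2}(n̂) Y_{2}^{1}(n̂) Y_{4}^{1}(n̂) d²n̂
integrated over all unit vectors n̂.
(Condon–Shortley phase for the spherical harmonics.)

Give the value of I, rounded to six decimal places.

0.127700

Rules hold: Σm=0, L=10 even, 2≤4≤6.
N = 9·5·9 = 405
Δ = 2!·6!·2!/11! = 1/13860
Racah Σ t=0..2: t=0:+1/192 t=1:−1/36 t=2:+1/192 = -5/288
⇒ 3j(4 2 4; 0 0 0)² = 20/693, sgn -1
Racah Σ t=1..2: t=1:−1/240 t=2:+1/96 = 1/160
⇒ 3j(4 2 4; -2 1 1)² = 27/1540, sgn -1
4πI² = N·(3j₀)²·(3jₘ)² = 1215/5929
I = +1·√(0.204925/4π) = 0.12770047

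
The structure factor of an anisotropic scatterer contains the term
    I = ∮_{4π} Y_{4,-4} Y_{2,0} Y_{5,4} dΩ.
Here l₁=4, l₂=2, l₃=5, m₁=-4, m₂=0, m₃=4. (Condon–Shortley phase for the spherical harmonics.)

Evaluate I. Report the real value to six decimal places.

Σlᵢ=11 odd — θ-integrand is odd under cosθ→−cosθ; I=0

0.000000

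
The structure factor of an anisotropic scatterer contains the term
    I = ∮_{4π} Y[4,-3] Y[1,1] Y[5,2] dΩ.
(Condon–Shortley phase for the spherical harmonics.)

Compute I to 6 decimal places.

0.085055

Rules hold: Σm=0, L=10 even, 3≤5≤5.
N = 9·3·11 = 297
Δ = 0!·8!·2!/11! = 1/495
Racah Σ t=0..0: t=0:+1/576 = 1/576
⇒ 3j(4 1 5; 0 0 0)² = 5/99, sgn -1
Racah Σ t=0..0: t=0:+1/10080 = 1/10080
⇒ 3j(4 1 5; -3 1 2)² = 1/165, sgn -1
4πI² = N·(3j₀)²·(3jₘ)² = 1/11
I = +1·√(0.0909091/4π) = 0.08505478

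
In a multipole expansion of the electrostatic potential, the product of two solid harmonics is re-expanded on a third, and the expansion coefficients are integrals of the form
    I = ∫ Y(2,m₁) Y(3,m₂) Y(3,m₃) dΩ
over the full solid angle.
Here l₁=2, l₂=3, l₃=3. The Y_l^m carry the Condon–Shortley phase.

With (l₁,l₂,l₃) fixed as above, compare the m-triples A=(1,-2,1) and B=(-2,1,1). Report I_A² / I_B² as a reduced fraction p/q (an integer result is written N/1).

Same 2,3,3: normalisation and zero-m 3j drop out of the ratio.
A: Δ: 2! 2! 4! / 9! → 1/3780; sum: t=0:+1/12 t=1:−1/48 = 1/16; 3j²(2 3 3; 1 -2 1) = Δ·Π!·Σ² = 1/28  (sign +1)
B: Δ: 2! 2! 4! / 9! → 1/3780; sum: t=2:+1/16 = 1/16; 3j²(2 3 3; -2 1 1) = Δ·Π!·Σ² = 2/35  (sign +1)
I_A²/I_B² = (1/28)/(2/35) = 5/8

5/8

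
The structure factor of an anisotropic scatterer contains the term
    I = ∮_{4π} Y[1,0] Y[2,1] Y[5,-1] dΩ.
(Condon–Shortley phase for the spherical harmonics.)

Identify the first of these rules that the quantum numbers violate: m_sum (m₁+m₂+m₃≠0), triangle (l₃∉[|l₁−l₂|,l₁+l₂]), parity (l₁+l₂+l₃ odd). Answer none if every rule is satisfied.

triangle

m₁+m₂+m₃ = 0 + 1 − 1 = 0  ✓
triangle: |1−2|=1 ≤ l₃=5 ≤ 1+2=3  ✗
parity: l₁+l₂+l₃ = 8 is even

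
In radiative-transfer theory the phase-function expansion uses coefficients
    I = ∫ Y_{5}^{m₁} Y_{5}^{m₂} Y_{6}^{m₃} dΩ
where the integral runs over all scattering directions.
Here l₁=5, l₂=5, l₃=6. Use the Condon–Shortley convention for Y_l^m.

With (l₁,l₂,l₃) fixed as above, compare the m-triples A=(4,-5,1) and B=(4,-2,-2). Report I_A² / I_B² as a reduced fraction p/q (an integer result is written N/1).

3/4

l's match ⇒ only the (l;m) 3-j factors differ between A and B.
A: triangle coeff Δ(5,5,6) = 1/28588560; Σ_t [0,0]: t=0:+1/2073600 = 1/2073600; (3j)²=63/9724 [(5 5 6; 4 -5 1)], sign=-1
B: triangle coeff Δ(5,5,6) = 1/28588560; Σ_t [0,1]: t=0:+1/103680 t=1:−1/207360 = 1/207360; (3j)²=21/2431 [(5 5 6; 4 -2 -2)], sign=+1
I_A²/I_B² = (63/9724)/(21/2431) = 3/4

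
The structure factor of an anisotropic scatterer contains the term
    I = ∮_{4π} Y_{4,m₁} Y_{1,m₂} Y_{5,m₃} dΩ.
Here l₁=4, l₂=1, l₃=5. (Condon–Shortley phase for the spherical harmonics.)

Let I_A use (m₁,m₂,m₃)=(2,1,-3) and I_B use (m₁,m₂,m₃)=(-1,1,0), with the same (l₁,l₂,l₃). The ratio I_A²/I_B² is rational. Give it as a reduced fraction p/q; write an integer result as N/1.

14/5

Same 4,1,5: normalisation and zero-m 3j drop out of the ratio.
A: Δ: 0! 8! 2! / 11! → 1/495; sum: t=0:+1/2880 = 1/2880; 3j²(4 1 5; 2 1 -3) = Δ·Π!·Σ² = 28/495  (sign +1)
B: Δ: 0! 8! 2! / 11! → 1/495; sum: t=0:+1/1440 = 1/1440; 3j²(4 1 5; -1 1 0) = Δ·Π!·Σ² = 2/99  (sign -1)
I_A²/I_B² = (28/495)/(2/99) = 14/5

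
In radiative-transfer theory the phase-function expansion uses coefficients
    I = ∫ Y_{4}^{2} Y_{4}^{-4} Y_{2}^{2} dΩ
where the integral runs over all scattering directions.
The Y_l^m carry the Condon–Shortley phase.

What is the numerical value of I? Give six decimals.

Checks pass: Σm=0; 10 even; l₃=2∈[0,8].
(2·4+1)(2·4+1)(2·2+1) = 405
Δ: 6! 2! 2! / 11! → 1/13860
sum: t=2:+1/192 t=3:−1/36 t=4:+1/192 = -5/288
3j²(4 4 2; 0 0 0) = Δ·Π!·Σ² = 20/693  (sign -1)
sum: t=0:+1/2880 = 1/2880
3j²(4 4 2; 2 -4 2) = Δ·Π!·Σ² = 2/165  (sign +1)
combine: 4πI² = 405·20/693·2/165 = 120/847
take √, sign -1: I = -0.10618031

-0.106180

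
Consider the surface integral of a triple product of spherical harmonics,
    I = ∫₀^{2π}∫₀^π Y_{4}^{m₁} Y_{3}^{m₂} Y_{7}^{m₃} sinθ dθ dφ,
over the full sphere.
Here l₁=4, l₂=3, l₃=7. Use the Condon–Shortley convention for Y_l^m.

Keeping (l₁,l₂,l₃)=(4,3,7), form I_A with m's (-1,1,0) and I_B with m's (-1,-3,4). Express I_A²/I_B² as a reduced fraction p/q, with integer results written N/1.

Same 4,3,7: normalisation and zero-m 3j drop out of the ratio.
A: Δ: 0! 8! 6! / 15! → 1/45045; sum: t=0:+1/34560 = 1/34560; 3j²(4 3 7; -1 1 0) = Δ·Π!·Σ² = 7/429  (sign -1)
B: Δ: 0! 8! 6! / 15! → 1/45045; sum: t=0:+1/518400 = 1/518400; 3j²(4 3 7; -1 -3 4) = Δ·Π!·Σ² = 2/195  (sign -1)
I_A²/I_B² = (7/429)/(2/195) = 35/22

35/22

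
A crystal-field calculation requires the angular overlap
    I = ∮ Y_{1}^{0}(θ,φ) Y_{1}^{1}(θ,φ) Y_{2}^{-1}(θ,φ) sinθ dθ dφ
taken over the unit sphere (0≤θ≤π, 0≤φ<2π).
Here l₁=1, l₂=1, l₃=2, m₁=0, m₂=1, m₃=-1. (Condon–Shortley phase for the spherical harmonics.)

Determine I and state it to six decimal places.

m-sum 0 ✓  L=4 even ✓  0≤2≤2 ✓
Π(2lᵢ+1) = 3×3×5 = 45
triangle coeff Δ(1,1,2) = 1/30
Σ_t [0,0]: t=0:+1/1 = 1/1
(3j)²=2/15 [(1 1 2; 0 0 0)], sign=+1
Σ_t [0,0]: t=0:+1/2 = 1/2
(3j)²=1/10 [(1 1 2; 0 1 -1)], sign=-1
⇒ 4πI² = 3/5
I = (-1)√(3/5/(4π)) = -0.21850969

-0.218510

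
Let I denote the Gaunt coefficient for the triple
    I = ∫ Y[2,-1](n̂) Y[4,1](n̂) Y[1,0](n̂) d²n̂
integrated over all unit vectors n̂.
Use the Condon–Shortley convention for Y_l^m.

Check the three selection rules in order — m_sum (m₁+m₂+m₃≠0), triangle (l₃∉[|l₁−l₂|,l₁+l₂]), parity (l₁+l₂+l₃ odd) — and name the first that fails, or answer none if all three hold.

Σmᵢ = 0  ✓
l₃∈[|l₁−l₂|,l₁+l₂]=[2,6], have l₃=1  ✗
Σlᵢ = 7 ⇒ odd

triangle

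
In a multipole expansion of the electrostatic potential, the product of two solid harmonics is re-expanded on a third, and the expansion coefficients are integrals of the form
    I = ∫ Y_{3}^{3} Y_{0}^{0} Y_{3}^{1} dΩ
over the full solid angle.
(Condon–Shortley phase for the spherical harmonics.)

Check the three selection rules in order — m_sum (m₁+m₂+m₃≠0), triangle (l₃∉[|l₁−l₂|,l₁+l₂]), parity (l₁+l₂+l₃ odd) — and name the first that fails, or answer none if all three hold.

m_sum

Σmᵢ = 4  ✗
l₃∈[|l₁−l₂|,l₁+l₂]=[3,3], have l₃=3
Σlᵢ = 6 ⇒ even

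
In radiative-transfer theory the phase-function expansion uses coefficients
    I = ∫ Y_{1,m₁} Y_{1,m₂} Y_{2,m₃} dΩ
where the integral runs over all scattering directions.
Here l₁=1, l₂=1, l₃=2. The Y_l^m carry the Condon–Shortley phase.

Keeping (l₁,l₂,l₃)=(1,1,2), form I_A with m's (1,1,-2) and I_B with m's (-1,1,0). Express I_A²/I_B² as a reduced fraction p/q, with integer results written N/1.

6/1

l's match ⇒ only the (l;m) 3-j factors differ between A and B.
A: triangle coeff Δ(1,1,2) = 1/30; Σ_t [0,0]: t=0:+1/4 = 1/4; (3j)²=1/5 [(1 1 2; 1 1 -2)], sign=+1
B: triangle coeff Δ(1,1,2) = 1/30; Σ_t [0,0]: t=0:+1/4 = 1/4; (3j)²=1/30 [(1 1 2; -1 1 0)], sign=+1
I_A²/I_B² = (1/5)/(1/30) = 6/1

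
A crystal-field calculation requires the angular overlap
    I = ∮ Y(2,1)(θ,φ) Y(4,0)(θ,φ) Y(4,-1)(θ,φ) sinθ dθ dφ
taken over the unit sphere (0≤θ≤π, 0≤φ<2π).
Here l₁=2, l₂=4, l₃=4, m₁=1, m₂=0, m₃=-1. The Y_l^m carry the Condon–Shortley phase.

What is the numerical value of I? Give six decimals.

Checks pass: Σm=0; 10 even; l₃=4∈[2,6].
(2·2+1)(2·4+1)(2·4+1) = 405
Δ: 2! 2! 6! / 11! → 1/13860
sum: t=0:+1/192 t=1:−1/36 t=2:+1/192 = -5/288
3j²(2 4 4; 0 0 0) = Δ·Π!·Σ² = 20/693  (sign -1)
sum: t=0:+1/96 t=1:−1/72 = -1/288
3j²(2 4 4; 1 0 -1) = Δ·Π!·Σ² = 1/462  (sign +1)
combine: 4πI² = 405·20/693·1/462 = 150/5929
take √, sign -1: I = -0.04486937

-0.044869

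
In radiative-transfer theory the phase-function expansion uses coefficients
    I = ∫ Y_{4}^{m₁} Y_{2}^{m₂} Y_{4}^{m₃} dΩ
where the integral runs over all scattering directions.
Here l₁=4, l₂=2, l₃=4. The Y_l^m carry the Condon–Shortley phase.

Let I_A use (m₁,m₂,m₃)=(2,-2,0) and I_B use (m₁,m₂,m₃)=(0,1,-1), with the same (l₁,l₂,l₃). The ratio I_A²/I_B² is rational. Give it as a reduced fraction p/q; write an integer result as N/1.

18/1

Shared (l₁,l₂,l₃)=(4,2,4): N and (l;000)² cancel in I_A²/I_B².
A: Δ = 2!·6!·2!/11! = 1/13860; Racah Σ t=0..0: t=0:+1/192 = 1/192; ⇒ 3j(4 2 4; 2 -2 0)² = 3/77, sgn +1
B: Δ = 2!·6!·2!/11! = 1/13860; Racah Σ t=1..2: t=1:−1/72 t=2:+1/96 = -1/288; ⇒ 3j(4 2 4; 0 1 -1)² = 1/462, sgn +1
I_A²/I_B² = (3/77)/(1/462) = 18/1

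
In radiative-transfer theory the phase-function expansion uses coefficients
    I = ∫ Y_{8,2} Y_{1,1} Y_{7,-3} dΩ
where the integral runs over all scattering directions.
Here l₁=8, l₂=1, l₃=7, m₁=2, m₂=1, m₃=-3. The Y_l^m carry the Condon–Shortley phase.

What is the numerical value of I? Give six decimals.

0.118504

Rules hold: Σm=0, L=16 even, 7≤7≤9.
N = 17·3·15 = 765
Δ = 2!·14!·0!/17! = 1/2040
Racah Σ t=1..1: t=1:−1/25401600 = -1/25401600
⇒ 3j(8 1 7; 0 0 0)² = 8/255, sgn +1
Racah Σ t=2..2: t=2:+1/174182400 = 1/174182400
⇒ 3j(8 1 7; 2 1 -3)² = 1/136, sgn +1
4πI² = N·(3j₀)²·(3jₘ)² = 3/17
I = +1·√(0.176471/4π) = 0.11850352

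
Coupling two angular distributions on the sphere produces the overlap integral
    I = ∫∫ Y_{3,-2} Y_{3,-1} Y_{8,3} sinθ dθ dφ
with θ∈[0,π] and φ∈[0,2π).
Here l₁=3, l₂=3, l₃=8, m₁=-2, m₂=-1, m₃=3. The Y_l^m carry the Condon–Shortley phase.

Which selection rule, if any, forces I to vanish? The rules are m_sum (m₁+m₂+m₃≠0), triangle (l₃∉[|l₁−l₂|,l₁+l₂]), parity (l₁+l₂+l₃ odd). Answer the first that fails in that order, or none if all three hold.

triangle

Σmᵢ = 0  ✓
l₃∈[|l₁−l₂|,l₁+l₂]=[0,6], have l₃=8  ✗
Σlᵢ = 14 ⇒ even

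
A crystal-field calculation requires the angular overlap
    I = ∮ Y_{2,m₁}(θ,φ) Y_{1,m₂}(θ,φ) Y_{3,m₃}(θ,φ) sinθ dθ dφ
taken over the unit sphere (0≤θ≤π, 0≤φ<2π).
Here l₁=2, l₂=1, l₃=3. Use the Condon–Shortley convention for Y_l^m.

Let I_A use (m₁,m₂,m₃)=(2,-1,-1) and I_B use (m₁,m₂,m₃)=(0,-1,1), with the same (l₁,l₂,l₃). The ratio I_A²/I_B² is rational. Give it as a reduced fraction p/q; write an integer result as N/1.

l's match ⇒ only the (l;m) 3-j factors differ between A and B.
A: triangle coeff Δ(2,1,3) = 1/105; Σ_t [0,0]: t=0:+1/48 = 1/48; (3j)²=1/105 [(2 1 3; 2 -1 -1)], sign=+1
B: triangle coeff Δ(2,1,3) = 1/105; Σ_t [0,0]: t=0:+1/8 = 1/8; (3j)²=2/35 [(2 1 3; 0 -1 1)], sign=+1
I_A²/I_B² = (1/105)/(2/35) = 1/6

1/6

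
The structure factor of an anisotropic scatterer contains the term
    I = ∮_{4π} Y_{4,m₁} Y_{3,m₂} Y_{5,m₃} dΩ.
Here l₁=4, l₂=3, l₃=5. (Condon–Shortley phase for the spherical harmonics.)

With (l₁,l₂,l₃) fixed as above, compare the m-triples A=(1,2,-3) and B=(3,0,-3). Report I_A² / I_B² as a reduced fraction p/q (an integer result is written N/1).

5/42

l's match ⇒ only the (l;m) 3-j factors differ between A and B.
A: triangle coeff Δ(4,3,5) = 1/180180; Σ_t [1,2]: t=1:−1/1152 t=2:+1/1440 = -1/5760; (3j)²=1/858 [(4 3 5; 1 2 -3)], sign=-1
B: triangle coeff Δ(4,3,5) = 1/180180; Σ_t [0,1]: t=0:+1/1440 t=1:−1/2880 = 1/2880; (3j)²=7/715 [(4 3 5; 3 0 -3)], sign=+1
I_A²/I_B² = (1/858)/(7/715) = 5/42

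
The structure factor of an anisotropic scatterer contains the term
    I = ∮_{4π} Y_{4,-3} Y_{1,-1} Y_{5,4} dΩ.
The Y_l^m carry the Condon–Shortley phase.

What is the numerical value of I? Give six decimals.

0.294638

m-sum 0 ✓  L=10 even ✓  3≤5≤5 ✓
Π(2lᵢ+1) = 9×3×11 = 297
triangle coeff Δ(4,1,5) = 1/495
Σ_t [0,0]: t=0:+1/576 = 1/576
(3j)²=5/99 [(4 1 5; 0 0 0)], sign=-1
Σ_t [0,0]: t=0:+1/10080 = 1/10080
(3j)²=4/55 [(4 1 5; -3 -1 4)], sign=-1
⇒ 4πI² = 12/11
I = (+1)√(12/11/(4π)) = 0.29463840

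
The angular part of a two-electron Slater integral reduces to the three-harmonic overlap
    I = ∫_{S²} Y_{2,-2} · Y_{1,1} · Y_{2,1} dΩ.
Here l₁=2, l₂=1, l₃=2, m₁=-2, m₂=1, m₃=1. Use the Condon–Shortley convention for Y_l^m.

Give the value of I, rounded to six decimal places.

L=5 odd ⇒ parity kills the (l;000) factor ⇒ I = 0

0.000000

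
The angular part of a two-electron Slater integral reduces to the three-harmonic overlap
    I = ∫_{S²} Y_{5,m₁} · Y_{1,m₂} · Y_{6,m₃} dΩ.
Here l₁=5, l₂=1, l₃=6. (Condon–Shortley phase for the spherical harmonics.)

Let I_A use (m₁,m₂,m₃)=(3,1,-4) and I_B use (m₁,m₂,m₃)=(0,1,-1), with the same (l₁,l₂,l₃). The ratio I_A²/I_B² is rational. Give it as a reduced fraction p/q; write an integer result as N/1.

Same 5,1,6: normalisation and zero-m 3j drop out of the ratio.
A: Δ: 0! 10! 2! / 13! → 1/858; sum: t=0:+1/161280 = 1/161280; 3j²(5 1 6; 3 1 -4) = Δ·Π!·Σ² = 15/286  (sign +1)
B: Δ: 0! 10! 2! / 13! → 1/858; sum: t=0:+1/28800 = 1/28800; 3j²(5 1 6; 0 1 -1) = Δ·Π!·Σ² = 7/286  (sign -1)
I_A²/I_B² = (15/286)/(7/286) = 15/7

15/7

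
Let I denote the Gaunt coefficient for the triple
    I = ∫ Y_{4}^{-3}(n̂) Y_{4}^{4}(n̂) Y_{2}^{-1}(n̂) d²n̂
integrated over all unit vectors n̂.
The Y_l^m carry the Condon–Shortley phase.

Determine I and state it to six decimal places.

Checks pass: Σm=0; 10 even; l₃=2∈[0,8].
(2·4+1)(2·4+1)(2·2+1) = 405
Δ: 6! 2! 2! / 11! → 1/13860
sum: t=2:+1/192 t=3:−1/36 t=4:+1/192 = -5/288
3j²(4 4 2; 0 0 0) = Δ·Π!·Σ² = 20/693  (sign -1)
sum: t=6:+1/1440 = 1/1440
3j²(4 4 2; -3 4 -1) = Δ·Π!·Σ² = 7/165  (sign -1)
combine: 4πI² = 405·20/693·7/165 = 60/121
take √, sign +1: I = 0.19864517

0.198645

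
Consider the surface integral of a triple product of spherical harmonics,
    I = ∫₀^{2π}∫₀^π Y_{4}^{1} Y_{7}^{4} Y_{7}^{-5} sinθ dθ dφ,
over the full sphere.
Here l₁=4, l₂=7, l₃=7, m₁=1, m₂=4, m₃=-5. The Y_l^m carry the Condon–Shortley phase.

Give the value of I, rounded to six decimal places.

-0.036504

Checks pass: Σm=0; 18 even; l₃=7∈[3,11].
(2·4+1)(2·7+1)(2·7+1) = 2025
Δ: 4! 4! 10! / 19! → 1/58198140
sum: t=0:+1/17418240 t=1:−1/622080 t=2:+1/230400 t=3:−1/622080 t=4:+1/17418240 = 1/806400
3j²(4 7 7; 0 0 0) = Δ·Π!·Σ² = 2268/230945  (sign -1)
sum: t=1:−1/87091200 t=2:+1/8709120 t=3:−1/11612160 = 1/58060800
3j²(4 7 7; 1 4 -5) = Δ·Π!·Σ² = 99/117572  (sign +1)
combine: 4πI² = 2025·2268/230945·99/117572 = 295245/17631601
take √, sign -1: I = -0.03650400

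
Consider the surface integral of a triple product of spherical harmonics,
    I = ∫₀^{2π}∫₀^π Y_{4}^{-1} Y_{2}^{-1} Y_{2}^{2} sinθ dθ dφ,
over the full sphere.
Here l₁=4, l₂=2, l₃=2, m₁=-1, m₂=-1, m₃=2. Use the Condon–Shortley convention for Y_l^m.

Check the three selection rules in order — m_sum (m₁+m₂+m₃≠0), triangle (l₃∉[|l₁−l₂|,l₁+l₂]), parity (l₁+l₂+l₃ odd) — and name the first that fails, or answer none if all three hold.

m₁+m₂+m₃ = -1 − 1 + 2 = 0  ✓
triangle: |4−2|=2 ≤ l₃=2 ≤ 4+2=6  ✓
parity: l₁+l₂+l₃ = 8 is even  ✓

none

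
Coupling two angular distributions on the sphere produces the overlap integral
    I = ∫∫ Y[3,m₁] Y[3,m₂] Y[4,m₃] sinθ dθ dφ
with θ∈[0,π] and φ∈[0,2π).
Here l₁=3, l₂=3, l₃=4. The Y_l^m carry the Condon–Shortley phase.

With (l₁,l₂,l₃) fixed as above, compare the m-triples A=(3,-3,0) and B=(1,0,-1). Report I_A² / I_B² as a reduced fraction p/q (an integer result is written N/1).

3/5

Same 3,3,4: normalisation and zero-m 3j drop out of the ratio.
A: Δ: 2! 4! 4! / 11! → 1/34650; sum: t=0:+1/1152 = 1/1152; 3j²(3 3 4; 3 -3 0) = Δ·Π!·Σ² = 1/154  (sign +1)
B: Δ: 2! 4! 4! / 11! → 1/34650; sum: t=0:+1/48 t=1:−1/24 t=2:+1/288 = -5/288; 3j²(3 3 4; 1 0 -1) = Δ·Π!·Σ² = 5/462  (sign +1)
I_A²/I_B² = (1/154)/(5/462) = 3/5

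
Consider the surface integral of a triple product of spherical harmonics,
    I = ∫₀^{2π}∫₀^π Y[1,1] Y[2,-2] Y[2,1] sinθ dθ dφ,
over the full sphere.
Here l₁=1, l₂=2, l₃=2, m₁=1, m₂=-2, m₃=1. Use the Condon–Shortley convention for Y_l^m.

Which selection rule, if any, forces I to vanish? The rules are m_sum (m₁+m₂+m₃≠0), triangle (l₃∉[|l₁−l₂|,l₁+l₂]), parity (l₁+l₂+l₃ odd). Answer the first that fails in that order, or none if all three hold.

parity

m₁+m₂+m₃ = 1 − 2 + 1 = 0  ✓
triangle: |1−2|=1 ≤ l₃=2 ≤ 1+2=3  ✓
parity: l₁+l₂+l₃ = 5 is odd  ✗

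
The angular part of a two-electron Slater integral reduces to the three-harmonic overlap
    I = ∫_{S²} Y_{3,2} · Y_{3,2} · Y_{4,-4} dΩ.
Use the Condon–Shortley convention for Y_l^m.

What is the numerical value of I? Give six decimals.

0.214561

Checks pass: Σm=0; 10 even; l₃=4∈[0,6].
(2·3+1)(2·3+1)(2·4+1) = 441
Δ: 2! 4! 4! / 11! → 1/34650
sum: t=0:+1/72 t=1:−1/16 t=2:+1/72 = -5/144
3j²(3 3 4; 0 0 0) = Δ·Π!·Σ² = 2/77  (sign -1)
sum: t=1:−1/576 = -1/576
3j²(3 3 4; 2 2 -4) = Δ·Π!·Σ² = 5/99  (sign -1)
combine: 4πI² = 441·2/77·5/99 = 70/121
take √, sign +1: I = 0.21456131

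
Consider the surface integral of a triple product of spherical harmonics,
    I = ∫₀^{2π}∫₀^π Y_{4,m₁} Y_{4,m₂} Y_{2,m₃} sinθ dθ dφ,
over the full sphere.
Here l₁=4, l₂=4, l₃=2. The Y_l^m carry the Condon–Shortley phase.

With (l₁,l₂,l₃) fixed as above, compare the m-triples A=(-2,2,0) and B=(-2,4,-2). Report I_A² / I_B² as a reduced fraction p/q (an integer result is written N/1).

Same 4,4,2: normalisation and zero-m 3j drop out of the ratio.
A: Δ: 6! 2! 2! / 11! → 1/13860; sum: t=4:+1/192 t=5:−1/120 t=6:+1/2880 = -1/360; 3j²(4 4 2; -2 2 0) = Δ·Π!·Σ² = 16/3465  (sign -1)
B: Δ: 6! 2! 2! / 11! → 1/13860; sum: t=6:+1/2880 = 1/2880; 3j²(4 4 2; -2 4 -2) = Δ·Π!·Σ² = 2/165  (sign +1)
I_A²/I_B² = (16/3465)/(2/165) = 8/21

8/21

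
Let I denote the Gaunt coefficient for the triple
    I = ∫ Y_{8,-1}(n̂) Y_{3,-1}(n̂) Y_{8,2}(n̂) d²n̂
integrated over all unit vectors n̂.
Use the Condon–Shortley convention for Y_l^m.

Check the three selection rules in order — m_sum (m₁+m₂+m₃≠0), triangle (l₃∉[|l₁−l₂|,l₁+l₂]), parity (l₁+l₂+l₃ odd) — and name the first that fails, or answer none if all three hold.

parity

m₁+m₂+m₃ = -1 − 1 + 2 = 0  ✓
triangle: |8−3|=5 ≤ l₃=8 ≤ 8+3=11  ✓
parity: l₁+l₂+l₃ = 19 is odd  ✗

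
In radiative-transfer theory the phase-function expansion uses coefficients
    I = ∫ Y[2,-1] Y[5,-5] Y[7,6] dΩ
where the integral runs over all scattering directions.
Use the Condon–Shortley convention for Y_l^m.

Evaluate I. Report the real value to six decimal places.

Checks pass: Σm=0; 14 even; l₃=7∈[3,7].
(2·2+1)(2·5+1)(2·7+1) = 825
Δ: 0! 4! 10! / 15! → 1/15015
sum: t=0:+1/57600 = 1/57600
3j²(2 5 7; 0 0 0) = Δ·Π!·Σ² = 21/715  (sign -1)
sum: t=0:+1/21772800 = 1/21772800
3j²(2 5 7; -1 -5 6) = Δ·Π!·Σ² = 2/105  (sign -1)
combine: 4πI² = 825·21/715·2/105 = 6/13
take √, sign +1: I = 0.19164567

0.191646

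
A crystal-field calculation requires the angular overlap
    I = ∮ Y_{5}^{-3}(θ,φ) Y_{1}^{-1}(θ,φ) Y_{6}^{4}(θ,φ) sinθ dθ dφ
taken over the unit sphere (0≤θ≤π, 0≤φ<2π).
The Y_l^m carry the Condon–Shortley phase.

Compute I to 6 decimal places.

m-sum 0 ✓  L=12 even ✓  4≤6≤6 ✓
Π(2lᵢ+1) = 11×3×13 = 429
triangle coeff Δ(5,1,6) = 1/858
Σ_t [0,0]: t=0:+1/14400 = 1/14400
(3j)²=6/143 [(5 1 6; 0 0 0)], sign=+1
Σ_t [0,0]: t=0:+1/161280 = 1/161280
(3j)²=15/286 [(5 1 6; -3 -1 4)], sign=+1
⇒ 4πI² = 135/143
I = (+1)√(135/143/(4π)) = 0.27409047

0.274090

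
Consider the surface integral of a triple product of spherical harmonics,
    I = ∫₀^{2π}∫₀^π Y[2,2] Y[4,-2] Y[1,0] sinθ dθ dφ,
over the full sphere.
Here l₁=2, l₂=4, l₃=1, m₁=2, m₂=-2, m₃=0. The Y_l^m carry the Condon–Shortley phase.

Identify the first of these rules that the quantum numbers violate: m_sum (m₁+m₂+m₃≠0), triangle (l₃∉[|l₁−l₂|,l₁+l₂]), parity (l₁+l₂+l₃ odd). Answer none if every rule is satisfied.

triangle

Σmᵢ = 0  ✓
l₃∈[|l₁−l₂|,l₁+l₂]=[2,6], have l₃=1  ✗
Σlᵢ = 7 ⇒ odd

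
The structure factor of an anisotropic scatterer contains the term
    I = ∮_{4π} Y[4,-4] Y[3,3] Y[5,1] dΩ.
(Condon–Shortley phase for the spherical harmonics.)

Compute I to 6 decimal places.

0.050679

m-sum 0 ✓  L=12 even ✓  1≤5≤7 ✓
Π(2lᵢ+1) = 9×7×11 = 693
triangle coeff Δ(4,3,5) = 1/180180
Σ_t [0,2]: t=0:+1/576 t=1:−1/144 t=2:+1/576 = -1/288
(3j)²=20/1001 [(4 3 5; 0 0 0)], sign=+1
Σ_t [2,2]: t=2:+1/34560 = 1/34560
(3j)²=1/429 [(4 3 5; -4 3 1)], sign=+1
⇒ 4πI² = 60/1859
I = (+1)√(60/1859/(4π)) = 0.05067935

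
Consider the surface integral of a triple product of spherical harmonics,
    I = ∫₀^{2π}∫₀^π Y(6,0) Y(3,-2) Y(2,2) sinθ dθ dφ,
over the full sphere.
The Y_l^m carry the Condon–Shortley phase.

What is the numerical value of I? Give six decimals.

0.000000

triangle: need 3≤l₃≤9, have 2; I=0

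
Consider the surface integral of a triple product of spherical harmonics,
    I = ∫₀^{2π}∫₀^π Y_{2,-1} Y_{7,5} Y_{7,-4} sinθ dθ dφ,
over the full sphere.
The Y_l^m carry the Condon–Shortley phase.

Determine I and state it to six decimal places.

-0.188767

Rules hold: Σm=0, L=16 even, 5≤7≤9.
N = 5·15·15 = 1125
Δ = 2!·2!·12!/17! = 1/185640
Racah Σ t=0..2: t=0:+1/2419200 t=1:−1/518400 t=2:+1/2419200 = -1/907200
⇒ 3j(2 7 7; 0 0 0)² = 56/3315, sgn +1
Racah Σ t=1..2: t=1:−1/79833600 t=2:+1/14515200 = 1/17740800
⇒ 3j(2 7 7; -1 5 -4)² = 729/30940, sgn -1
4πI² = N·(3j₀)²·(3jₘ)² = 21870/48841
I = -1·√(0.44778/4π) = -0.18876748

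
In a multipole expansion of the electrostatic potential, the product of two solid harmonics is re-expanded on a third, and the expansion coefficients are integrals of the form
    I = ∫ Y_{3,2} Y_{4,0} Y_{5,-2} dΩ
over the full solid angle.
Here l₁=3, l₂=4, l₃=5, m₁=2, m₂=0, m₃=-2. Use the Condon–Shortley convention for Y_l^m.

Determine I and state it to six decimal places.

Rules hold: Σm=0, L=12 even, 1≤5≤7.
N = 7·9·11 = 693
Δ = 2!·4!·6!/13! = 1/180180
Racah Σ t=0..2: t=0:+1/576 t=1:−1/144 t=2:+1/576 = -1/288
⇒ 3j(3 4 5; 0 0 0)² = 20/1001, sgn +1
Racah Σ t=0..1: t=0:+1/576 t=1:−1/864 = 1/1728
⇒ 3j(3 4 5; 2 0 -2)² = 5/1287, sgn -1
4πI² = N·(3j₀)²·(3jₘ)² = 100/1859
I = -1·√(0.0537924/4π) = -0.06542675

-0.065427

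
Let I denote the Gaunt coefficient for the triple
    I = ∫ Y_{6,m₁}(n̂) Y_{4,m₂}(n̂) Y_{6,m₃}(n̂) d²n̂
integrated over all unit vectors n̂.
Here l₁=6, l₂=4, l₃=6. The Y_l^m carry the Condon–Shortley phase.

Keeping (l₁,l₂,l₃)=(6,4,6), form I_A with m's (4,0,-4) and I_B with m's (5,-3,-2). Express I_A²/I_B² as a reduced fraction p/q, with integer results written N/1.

Shared (l₁,l₂,l₃)=(6,4,6): N and (l;000)² cancel in I_A²/I_B².
A: Δ = 4!·8!·4!/17! = 1/15315300; Racah Σ t=0..2: t=0:+1/829440 t=1:−1/181440 t=2:+1/645120 = -1/362880; ⇒ 3j(6 4 6; 4 0 -4)² = 256/17017, sgn -1
B: Δ = 4!·8!·4!/17! = 1/15315300; Racah Σ t=0..1: t=0:+1/725760 t=1:−1/5806080 = 1/829440; ⇒ 3j(6 4 6; 5 -3 -2)² = 49/2652, sgn +1
I_A²/I_B² = (256/17017)/(49/2652) = 3072/3773

3072/3773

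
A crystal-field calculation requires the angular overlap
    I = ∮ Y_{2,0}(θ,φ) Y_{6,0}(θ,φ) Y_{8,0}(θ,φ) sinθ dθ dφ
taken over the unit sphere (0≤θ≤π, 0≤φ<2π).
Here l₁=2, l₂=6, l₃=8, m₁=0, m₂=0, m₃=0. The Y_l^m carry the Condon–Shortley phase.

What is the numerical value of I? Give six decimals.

Checks pass: Σm=0; 16 even; l₃=8∈[4,8].
(2·2+1)(2·6+1)(2·8+1) = 1105
Δ: 0! 4! 12! / 17! → 1/30940
sum: t=0:+1/2073600 = 1/2073600
3j²(2 6 8; 0 0 0) = Δ·Π!·Σ² = 28/1105  (sign +1)
(m-triple is (0,0,0) — same symbol as above.)
combine: 4πI² = 1105·28/1105·28/1105 = 784/1105
take √, sign +1: I = 0.23761396

0.237614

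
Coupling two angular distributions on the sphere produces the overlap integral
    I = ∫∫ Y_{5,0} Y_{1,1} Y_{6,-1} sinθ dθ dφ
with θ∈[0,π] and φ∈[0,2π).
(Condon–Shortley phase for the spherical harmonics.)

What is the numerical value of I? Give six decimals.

Checks pass: Σm=0; 12 even; l₃=6∈[4,6].
(2·5+1)(2·1+1)(2·6+1) = 429
Δ: 0! 10! 2! / 13! → 1/858
sum: t=0:+1/14400 = 1/14400
3j²(5 1 6; 0 0 0) = Δ·Π!·Σ² = 6/143  (sign +1)
sum: t=0:+1/28800 = 1/28800
3j²(5 1 6; 0 1 -1) = Δ·Π!·Σ² = 7/286  (sign -1)
combine: 4πI² = 429·6/143·7/286 = 63/143
take √, sign -1: I = -0.18723944

-0.187239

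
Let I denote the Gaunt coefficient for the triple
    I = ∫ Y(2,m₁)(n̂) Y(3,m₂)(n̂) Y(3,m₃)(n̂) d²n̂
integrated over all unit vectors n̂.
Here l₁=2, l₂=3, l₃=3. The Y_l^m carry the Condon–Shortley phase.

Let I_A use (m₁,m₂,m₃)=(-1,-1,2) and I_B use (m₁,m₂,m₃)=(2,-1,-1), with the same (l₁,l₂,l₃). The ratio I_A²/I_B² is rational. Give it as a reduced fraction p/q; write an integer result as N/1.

5/8

l's match ⇒ only the (l;m) 3-j factors differ between A and B.
A: triangle coeff Δ(2,3,3) = 1/3780; Σ_t [1,2]: t=1:−1/12 t=2:+1/48 = -1/16; (3j)²=1/28 [(2 3 3; -1 -1 2)], sign=+1
B: triangle coeff Δ(2,3,3) = 1/3780; Σ_t [0,0]: t=0:+1/16 = 1/16; (3j)²=2/35 [(2 3 3; 2 -1 -1)], sign=+1
I_A²/I_B² = (1/28)/(2/35) = 5/8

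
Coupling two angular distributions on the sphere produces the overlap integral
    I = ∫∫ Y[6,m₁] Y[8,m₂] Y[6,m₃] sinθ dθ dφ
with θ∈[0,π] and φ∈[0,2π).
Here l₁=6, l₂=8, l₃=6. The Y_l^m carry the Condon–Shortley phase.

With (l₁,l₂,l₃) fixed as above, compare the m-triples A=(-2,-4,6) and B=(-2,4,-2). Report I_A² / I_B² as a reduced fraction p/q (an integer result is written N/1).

55/36

Same 6,8,6: normalisation and zero-m 3j drop out of the ratio.
A: Δ: 8! 4! 8! / 21! → 1/1309458150; sum: t=4:+1/557383680 = 1/557383680; 3j²(6 8 6; -2 -4 6) = Δ·Π!·Σ² = 55/4199  (sign +1)
B: Δ: 8! 4! 8! / 21! → 1/1309458150; sum: t=4:+1/557383680 t=5:−1/21772800 t=6:+1/8294400 t=7:−1/21772800 t=8:+1/557383680 = 1/30965760; 3j²(6 8 6; -2 4 -2) = Δ·Π!·Σ² = 36/4199  (sign +1)
I_A²/I_B² = (55/4199)/(36/4199) = 55/36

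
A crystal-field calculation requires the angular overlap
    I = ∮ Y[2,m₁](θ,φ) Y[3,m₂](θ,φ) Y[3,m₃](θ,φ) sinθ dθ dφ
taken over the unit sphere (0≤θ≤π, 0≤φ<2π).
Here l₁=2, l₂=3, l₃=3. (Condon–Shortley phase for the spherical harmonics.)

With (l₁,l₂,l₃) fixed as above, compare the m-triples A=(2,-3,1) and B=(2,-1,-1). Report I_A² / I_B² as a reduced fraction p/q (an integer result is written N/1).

Same 2,3,3: normalisation and zero-m 3j drop out of the ratio.
A: Δ: 2! 2! 4! / 9! → 1/3780; sum: t=0:+1/96 = 1/96; 3j²(2 3 3; 2 -3 1) = Δ·Π!·Σ² = 1/42  (sign +1)
B: Δ: 2! 2! 4! / 9! → 1/3780; sum: t=0:+1/16 = 1/16; 3j²(2 3 3; 2 -1 -1) = Δ·Π!·Σ² = 2/35  (sign +1)
I_A²/I_B² = (1/42)/(2/35) = 5/12

5/12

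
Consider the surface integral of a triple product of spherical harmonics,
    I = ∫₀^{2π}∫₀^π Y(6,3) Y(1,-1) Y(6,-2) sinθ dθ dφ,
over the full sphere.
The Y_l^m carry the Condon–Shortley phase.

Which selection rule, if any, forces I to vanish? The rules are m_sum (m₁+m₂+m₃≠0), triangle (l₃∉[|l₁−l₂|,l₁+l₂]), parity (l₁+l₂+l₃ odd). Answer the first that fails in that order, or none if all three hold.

parity

m₁+m₂+m₃ = 3 − 1 − 2 = 0  ✓
triangle: |6−1|=5 ≤ l₃=6 ≤ 6+1=7  ✓
parity: l₁+l₂+l₃ = 13 is odd  ✗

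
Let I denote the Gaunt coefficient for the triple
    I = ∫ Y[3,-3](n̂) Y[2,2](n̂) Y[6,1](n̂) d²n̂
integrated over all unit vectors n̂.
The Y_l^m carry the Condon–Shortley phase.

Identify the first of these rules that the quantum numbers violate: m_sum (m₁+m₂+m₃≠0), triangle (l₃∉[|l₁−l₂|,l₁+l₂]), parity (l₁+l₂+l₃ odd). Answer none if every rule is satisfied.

Σmᵢ = 0  ✓
l₃∈[|l₁−l₂|,l₁+l₂]=[1,5], have l₃=6  ✗
Σlᵢ = 11 ⇒ odd

triangle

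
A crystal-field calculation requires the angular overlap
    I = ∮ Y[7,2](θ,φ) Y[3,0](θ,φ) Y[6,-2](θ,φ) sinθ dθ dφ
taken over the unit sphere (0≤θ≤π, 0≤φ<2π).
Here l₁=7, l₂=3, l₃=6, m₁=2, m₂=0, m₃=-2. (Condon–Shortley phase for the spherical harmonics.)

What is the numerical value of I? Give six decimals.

0.080527

Checks pass: Σm=0; 16 even; l₃=6∈[4,10].
(2·7+1)(2·3+1)(2·6+1) = 1365
Δ: 4! 10! 2! / 17! → 1/2042040
sum: t=1:−1/207360 t=2:+1/57600 t=3:−1/207360 = 1/129600
3j²(7 3 6; 0 0 0) = Δ·Π!·Σ² = 168/12155  (sign +1)
sum: t=1:−1/207360 t=2:+1/120960 t=3:−1/967680 = 1/414720
3j²(7 3 6; 2 0 -2) = Δ·Π!·Σ² = 21/4862  (sign +1)
combine: 4πI² = 1365·168/12155·21/4862 = 37044/454597
take √, sign +1: I = 0.08052685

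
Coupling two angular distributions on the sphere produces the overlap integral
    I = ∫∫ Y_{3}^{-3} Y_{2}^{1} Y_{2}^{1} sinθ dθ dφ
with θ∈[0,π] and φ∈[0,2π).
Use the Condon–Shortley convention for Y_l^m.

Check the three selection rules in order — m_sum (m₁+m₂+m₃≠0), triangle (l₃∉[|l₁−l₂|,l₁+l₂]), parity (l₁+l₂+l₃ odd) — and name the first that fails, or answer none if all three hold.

azimuthal sum: -3 + 1 + 1 = -1  ✗
1 ≤ 2 ≤ 5 (triangle on l)
L = 3 + 2 + 2 = 7 (odd)

m_sum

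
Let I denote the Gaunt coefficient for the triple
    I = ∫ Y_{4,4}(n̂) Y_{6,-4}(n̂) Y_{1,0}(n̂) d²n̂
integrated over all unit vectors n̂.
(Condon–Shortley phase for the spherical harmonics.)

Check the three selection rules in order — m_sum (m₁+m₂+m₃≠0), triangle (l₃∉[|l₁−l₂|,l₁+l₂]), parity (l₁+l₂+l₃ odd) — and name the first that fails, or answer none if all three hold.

m₁+m₂+m₃ = 4 − 4 + 0 = 0  ✓
triangle: |4−6|=2 ≤ l₃=1 ≤ 4+6=10  ✗
parity: l₁+l₂+l₃ = 11 is odd

triangle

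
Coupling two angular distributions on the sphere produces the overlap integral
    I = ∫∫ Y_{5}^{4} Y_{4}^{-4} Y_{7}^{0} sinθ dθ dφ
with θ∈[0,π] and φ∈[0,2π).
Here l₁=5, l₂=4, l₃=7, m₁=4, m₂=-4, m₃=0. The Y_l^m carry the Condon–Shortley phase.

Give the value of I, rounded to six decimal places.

-0.041736

m-sum 0 ✓  L=16 even ✓  1≤7≤9 ✓
Π(2lᵢ+1) = 11×9×15 = 1485
triangle coeff Δ(5,4,7) = 1/6126120
Σ_t [0,2]: t=0:+1/69120 t=1:−1/20736 t=2:+1/69120 = -1/51840
(3j)²=280/21879 [(5 4 7; 0 0 0)], sign=+1
Σ_t [0,0]: t=0:+1/7257600 = 1/7257600
(3j)²=14/12155 [(5 4 7; 4 -4 0)], sign=-1
⇒ 4πI² = 11760/537251
I = (-1)√(11760/537251/(4π)) = -0.04173593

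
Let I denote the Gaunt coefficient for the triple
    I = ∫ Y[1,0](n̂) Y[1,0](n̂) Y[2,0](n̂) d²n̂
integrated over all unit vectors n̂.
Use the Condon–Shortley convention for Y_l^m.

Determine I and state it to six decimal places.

0.252313

Rules hold: Σm=0, L=4 even, 0≤2≤2.
N = 3·3·5 = 45
Δ = 0!·2!·2!/5! = 1/30
Racah Σ t=0..0: t=0:+1/1 = 1/1
⇒ 3j(1 1 2; 0 0 0)² = 2/15, sgn +1
(m-triple is (0,0,0) — same symbol as above.)
4πI² = N·(3j₀)²·(3jₘ)² = 4/5
I = +1·√(0.8/4π) = 0.25231325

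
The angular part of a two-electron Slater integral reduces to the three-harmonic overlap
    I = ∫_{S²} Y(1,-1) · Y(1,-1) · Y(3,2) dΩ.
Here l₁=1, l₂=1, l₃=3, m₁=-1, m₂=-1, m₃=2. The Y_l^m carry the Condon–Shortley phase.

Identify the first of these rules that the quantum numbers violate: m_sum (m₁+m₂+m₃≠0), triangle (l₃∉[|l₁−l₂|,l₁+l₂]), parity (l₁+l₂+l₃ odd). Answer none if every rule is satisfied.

m₁+m₂+m₃ = -1 − 1 + 2 = 0  ✓
triangle: |1−1|=0 ≤ l₃=3 ≤ 1+1=2  ✗
parity: l₁+l₂+l₃ = 5 is odd

triangle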